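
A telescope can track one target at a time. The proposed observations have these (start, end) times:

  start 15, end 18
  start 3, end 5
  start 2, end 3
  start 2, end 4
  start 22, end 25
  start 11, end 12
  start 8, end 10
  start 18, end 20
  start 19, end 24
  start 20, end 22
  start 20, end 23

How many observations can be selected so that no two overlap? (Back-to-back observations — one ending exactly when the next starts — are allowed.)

Sorted by end: (2,3)  (2,4)  (3,5)  (8,10)  (11,12)  (15,18)  (18,20)  (20,22)  (20,23)  (19,24)  (22,25)
take (2,3); take (3,5); take (8,10); take (11,12); take (15,18); take (18,20); take (20,22); skip (19,24); take (22,25).
Selected 8 observations.

8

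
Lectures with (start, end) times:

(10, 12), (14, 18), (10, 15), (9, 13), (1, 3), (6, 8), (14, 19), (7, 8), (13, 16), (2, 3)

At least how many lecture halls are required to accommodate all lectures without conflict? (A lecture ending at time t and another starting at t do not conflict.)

4

Count concurrent intervals with a sweep; the peak is the room count.
Events (time:±→running): 1:+→1 2:+→2 3:-→1 3:-→0 6:+→1 7:+→2 8:-→1 8:-→0 9:+→1 10:+→2 10:+→3 12:-→2 13:-→1 13:+→2 14:+→3 14:+→4 … peak 4.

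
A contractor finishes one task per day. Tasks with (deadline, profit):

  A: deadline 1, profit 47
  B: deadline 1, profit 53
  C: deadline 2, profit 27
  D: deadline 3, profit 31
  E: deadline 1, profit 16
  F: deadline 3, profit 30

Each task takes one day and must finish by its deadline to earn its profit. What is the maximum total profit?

114

Profit order: B=53 A=47 D=31 F=30 C=27 E=16
Assign: B→slot 1, A skipped, D→slot 3, F→slot 2, C skipped, E skipped.
Slots: [1:B] [2:F] [3:D]
Profit = 53 + 30 + 31 = 114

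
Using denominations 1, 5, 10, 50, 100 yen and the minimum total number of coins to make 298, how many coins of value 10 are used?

4

Use the largest denomination that fits, subtract, and repeat.
298 = 2×100 + 1×50 + 4×10 + 1×5 + 3×1
Count of 10: 4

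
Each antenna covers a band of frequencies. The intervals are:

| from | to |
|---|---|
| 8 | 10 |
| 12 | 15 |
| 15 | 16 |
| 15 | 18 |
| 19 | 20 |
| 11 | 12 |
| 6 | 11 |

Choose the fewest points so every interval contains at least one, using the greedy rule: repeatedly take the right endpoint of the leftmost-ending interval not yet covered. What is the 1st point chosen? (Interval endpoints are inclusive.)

10

Sorted: [8,10] [6,11] [11,12] [12,15] [15,16] [15,18] [19,20]
{[8,10],[6,11]} hit by 10; {[11,12],[12,15]} hit by 12; {[15,16],[15,18]} hit by 16; {[19,20]} hit by 20.
Points: 10, 12, 16, 20 (4 total).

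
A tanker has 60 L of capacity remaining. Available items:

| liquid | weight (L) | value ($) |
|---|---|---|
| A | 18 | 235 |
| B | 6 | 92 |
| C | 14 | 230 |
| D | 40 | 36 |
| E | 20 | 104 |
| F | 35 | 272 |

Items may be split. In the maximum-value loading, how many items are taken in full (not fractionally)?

Sort by value per unit weight and fill in that order.
Order: C (230/14=16.43) > B (92/6=15.33) > A (235/18=13.06) > F (272/35=7.77) > E (104/20=5.20) > D (36/40=0.90)
Fill: take C (14 @ 230) → take B (6 @ 92) → take A (18 @ 235) → take 22/35 of F → 170.97; 60/60 used.
3 item(s) taken whole; one partial (take 22/35 of F).

3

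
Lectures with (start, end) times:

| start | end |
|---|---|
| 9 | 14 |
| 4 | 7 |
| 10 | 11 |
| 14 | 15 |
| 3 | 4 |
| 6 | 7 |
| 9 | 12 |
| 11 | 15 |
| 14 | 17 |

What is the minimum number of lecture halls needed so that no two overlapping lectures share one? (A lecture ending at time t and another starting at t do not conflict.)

3

The answer is the maximum number of intervals overlapping at any instant.
Events (time:±→running): 3:+→1 4:-→0 4:+→1 6:+→2 7:-→1 7:-→0 9:+→1 9:+→2 10:+→3 … peak 3.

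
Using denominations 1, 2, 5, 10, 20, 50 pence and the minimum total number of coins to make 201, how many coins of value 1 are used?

1

Use the largest denomination that fits, subtract, and repeat.
201 = 4×50 + 1×1
Count of 1: 1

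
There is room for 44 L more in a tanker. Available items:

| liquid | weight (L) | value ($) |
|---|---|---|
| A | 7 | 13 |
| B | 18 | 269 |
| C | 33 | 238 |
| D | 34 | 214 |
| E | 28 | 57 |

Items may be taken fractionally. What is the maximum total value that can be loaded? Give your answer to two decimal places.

Greedy by value/weight ratio, highest first.
Ratios (sorted): B 14.94, C 7.21, D 6.29, E 2.04, A 1.86
take B (18 @ 269); take 26/33 of C → 187.52. Capacity used 44/44.
Total value = 456.52

456.52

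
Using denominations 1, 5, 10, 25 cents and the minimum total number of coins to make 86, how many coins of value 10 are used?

Use the largest denomination that fits, subtract, and repeat.
86 = 3×25 + 1×10 + 1×1
Count of 10: 1

1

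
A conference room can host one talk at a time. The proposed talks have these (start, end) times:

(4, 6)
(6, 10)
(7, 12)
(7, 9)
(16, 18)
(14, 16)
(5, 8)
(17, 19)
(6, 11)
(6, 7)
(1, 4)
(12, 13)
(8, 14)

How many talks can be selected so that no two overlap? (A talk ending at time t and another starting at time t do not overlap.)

Sorted by end: (1,4)  (4,6)  (6,7)  (5,8)  (7,9)  (6,10)  (6,11)  (7,12)  (12,13)  (8,14)  (14,16)  (16,18)  (17,19)
take (1,4); take (4,6); take (6,7); take (7,9); take (12,13); take (14,16); take (16,18); skip (17,19).
Selected 7 talks.

7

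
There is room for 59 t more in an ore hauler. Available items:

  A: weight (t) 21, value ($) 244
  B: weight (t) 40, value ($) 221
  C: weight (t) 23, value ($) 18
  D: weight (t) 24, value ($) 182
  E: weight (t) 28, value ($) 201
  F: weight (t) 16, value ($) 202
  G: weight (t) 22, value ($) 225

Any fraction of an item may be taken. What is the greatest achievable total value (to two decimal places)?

Sort by value per unit weight and fill in that order.
Ratios (sorted): F 12.62, A 11.62, G 10.23, D 7.58, E 7.18, B 5.53, C 0.78
take F (16 @ 202); take A (21 @ 244); take G (22 @ 225). Capacity used 59/59.
Total value = 671.00

671.00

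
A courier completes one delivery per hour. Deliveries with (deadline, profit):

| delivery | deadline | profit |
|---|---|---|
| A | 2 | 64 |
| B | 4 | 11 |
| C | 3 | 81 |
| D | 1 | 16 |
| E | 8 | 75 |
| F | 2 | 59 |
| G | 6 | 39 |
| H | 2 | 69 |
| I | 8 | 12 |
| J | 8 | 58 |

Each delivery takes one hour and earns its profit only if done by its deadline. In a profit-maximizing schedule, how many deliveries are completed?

8

Sort by profit descending; place each in the latest free slot ≤ its deadline.
By profit: C(d3,81), E(d8,75), H(d2,69), A(d2,64), F(d2,59), J(d8,58), G(d6,39), D(d1,16), I(d8,12), B(d4,11)
C→slot 3; E→slot 8; H→slot 2; A→slot 1; F skipped; J→slot 7; G→slot 6; D skipped; I→slot 5; B→slot 4.
8 of 10 scheduled.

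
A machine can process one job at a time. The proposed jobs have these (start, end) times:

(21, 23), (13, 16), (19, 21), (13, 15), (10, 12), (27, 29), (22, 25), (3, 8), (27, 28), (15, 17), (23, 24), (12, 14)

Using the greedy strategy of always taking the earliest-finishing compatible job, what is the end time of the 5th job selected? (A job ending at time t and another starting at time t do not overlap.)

21

Sort by end time and greedily take each interval whose start is ≥ the last chosen end.
Sorted by end: (3,8)  (10,12)  (12,14)  (13,15)  (13,16)  (15,17)  (19,21)  (21,23)  (23,24)  (22,25)  (27,28)  (27,29)
take (3,8); take (10,12); take (12,14); skip (13,15); take (15,17); take (19,21); take (21,23); take (23,24); take (27,28); skip (27,29).
Selected: (3,8) (10,12) (12,14) (15,17) (19,21) (21,23) (23,24) (27,28)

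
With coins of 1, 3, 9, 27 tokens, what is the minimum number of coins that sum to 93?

5

Use the largest denomination that fits, subtract, and repeat.
93 − 3×27→12 − 1×9→3 − 1×3→0
Total coins = 3 + 1 + 1 = 5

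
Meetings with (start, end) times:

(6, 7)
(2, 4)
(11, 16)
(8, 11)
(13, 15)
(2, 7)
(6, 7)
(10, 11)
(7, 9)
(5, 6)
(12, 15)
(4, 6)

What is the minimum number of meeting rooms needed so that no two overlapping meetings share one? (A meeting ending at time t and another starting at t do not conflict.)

3

The answer is the maximum number of intervals overlapping at any instant.
starts: [2, 2, 4, 5, 6, 6, 7, 8, 10, 11, 12, 13]
ends:   [4, 6, 6, 7, 7, 7, 9, 11, 11, 15, 15, 16]
s2→1 s2→2 e4→1 s4→2 s5→3  — peak 3.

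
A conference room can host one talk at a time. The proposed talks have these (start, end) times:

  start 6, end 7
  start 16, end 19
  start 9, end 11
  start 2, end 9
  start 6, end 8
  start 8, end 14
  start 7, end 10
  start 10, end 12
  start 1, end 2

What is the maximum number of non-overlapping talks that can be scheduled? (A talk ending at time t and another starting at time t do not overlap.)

Sort by end time and greedily take each interval whose start is ≥ the last chosen end.
Sorted by end: (1,2)  (6,7)  (6,8)  (2,9)  (7,10)  (9,11)  (10,12)  (8,14)  (16,19)
take (1,2); take (6,7); take (7,10); take (10,12); take (16,19).
Selected 5 talks.

5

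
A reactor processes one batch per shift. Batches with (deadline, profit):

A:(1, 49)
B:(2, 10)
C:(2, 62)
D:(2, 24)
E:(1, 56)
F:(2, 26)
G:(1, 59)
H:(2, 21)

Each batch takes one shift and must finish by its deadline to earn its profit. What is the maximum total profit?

121

Sort by profit descending; place each in the latest free slot ≤ its deadline.
By profit: C(d2,62), G(d1,59), E(d1,56), A(d1,49), F(d2,26), D(d2,24), H(d2,21), B(d2,10)
C→slot 2; G→slot 1; E skipped; A skipped; F skipped; D skipped; H skipped; B skipped.
Profit = 59 + 62 = 121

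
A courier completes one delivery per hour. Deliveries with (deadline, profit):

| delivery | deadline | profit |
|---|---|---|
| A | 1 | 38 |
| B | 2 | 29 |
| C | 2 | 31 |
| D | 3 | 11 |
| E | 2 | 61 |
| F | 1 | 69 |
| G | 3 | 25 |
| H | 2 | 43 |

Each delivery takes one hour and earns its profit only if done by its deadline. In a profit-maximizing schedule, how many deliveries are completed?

Take jobs in profit order; each goes to the latest open slot no later than its deadline.
Profit order: F=69 E=61 H=43 A=38 C=31 B=29 G=25 D=11
Assign: F→slot 1, E→slot 2, H skipped, A skipped, C skipped, B skipped, G→slot 3, D skipped.
Slots: [1:F] [2:E] [3:G]
3 of 8 scheduled.

3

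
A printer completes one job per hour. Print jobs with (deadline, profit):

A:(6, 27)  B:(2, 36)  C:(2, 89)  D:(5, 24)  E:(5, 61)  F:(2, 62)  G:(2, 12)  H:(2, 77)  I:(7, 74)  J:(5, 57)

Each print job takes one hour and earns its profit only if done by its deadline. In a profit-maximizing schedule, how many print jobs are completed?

By profit: C(d2,89), H(d2,77), I(d7,74), F(d2,62), E(d5,61), J(d5,57), B(d2,36), A(d6,27), D(d5,24), G(d2,12)
C→slot 2; H→slot 1; I→slot 7; F skipped; E→slot 5; J→slot 4; B skipped; A→slot 6; D→slot 3; G skipped.
7 of 10 scheduled.

7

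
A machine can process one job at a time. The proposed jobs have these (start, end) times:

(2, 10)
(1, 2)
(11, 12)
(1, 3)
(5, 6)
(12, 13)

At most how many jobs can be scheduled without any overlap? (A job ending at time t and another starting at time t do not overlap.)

4

Sort by end time and greedily take each interval whose start is ≥ the last chosen end.
By end time: (1,2), (1,3), (5,6), (2,10), (11,12), (12,13).
Pick (1,2); next start ≥ 2 → (5,6); next start ≥ 6 → (11,12); next start ≥ 12 → (12,13).
Selected 4 jobs.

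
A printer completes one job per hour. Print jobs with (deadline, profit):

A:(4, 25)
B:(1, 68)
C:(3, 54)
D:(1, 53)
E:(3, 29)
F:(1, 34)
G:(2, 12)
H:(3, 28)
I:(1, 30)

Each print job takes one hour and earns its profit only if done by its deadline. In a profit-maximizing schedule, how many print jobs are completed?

4

Take jobs in profit order; each goes to the latest open slot no later than its deadline.
By profit: B(d1,68), C(d3,54), D(d1,53), F(d1,34), I(d1,30), E(d3,29), H(d3,28), A(d4,25), G(d2,12)
B→slot 1; C→slot 3; D skipped; F skipped; I skipped; E→slot 2; H skipped; A→slot 4; G skipped.
4 of 9 scheduled.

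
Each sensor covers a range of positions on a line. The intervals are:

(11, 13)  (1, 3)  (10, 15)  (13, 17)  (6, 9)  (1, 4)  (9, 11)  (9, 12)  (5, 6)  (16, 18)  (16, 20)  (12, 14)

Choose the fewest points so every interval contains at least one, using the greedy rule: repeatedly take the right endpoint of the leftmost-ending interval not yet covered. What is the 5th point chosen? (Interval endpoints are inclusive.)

18

Sort by right endpoint; whenever an interval is uncovered, place a point at its right end.
Sorted: [1,3] [1,4] [5,6] [6,9] [9,11] [9,12] [11,13] [12,14] [10,15] [13,17] [16,18] [16,20]
{[1,3],[1,4]} hit by 3; {[5,6],[6,9]} hit by 6; {[9,11],[9,12],[11,13]} hit by 11; {[12,14],[10,15],[13,17]} hit by 14; {[16,18],[16,20]} hit by 18.
Points: 3, 6, 11, 14, 18 (5 total).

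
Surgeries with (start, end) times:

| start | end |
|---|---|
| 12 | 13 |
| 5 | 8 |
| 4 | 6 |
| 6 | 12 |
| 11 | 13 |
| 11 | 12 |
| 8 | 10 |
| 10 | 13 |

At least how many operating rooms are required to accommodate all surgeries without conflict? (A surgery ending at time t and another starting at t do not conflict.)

Events (time:±→running): 4:+→1 5:+→2 6:-→1 6:+→2 8:-→1 8:+→2 10:-→1 10:+→2 11:+→3 11:+→4 … peak 4.

4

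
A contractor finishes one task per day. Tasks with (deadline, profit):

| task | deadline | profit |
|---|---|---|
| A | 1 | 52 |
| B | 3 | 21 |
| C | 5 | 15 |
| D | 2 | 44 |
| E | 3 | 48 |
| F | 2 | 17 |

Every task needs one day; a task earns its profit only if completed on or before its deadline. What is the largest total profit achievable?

159

Profit order: A=52 E=48 D=44 B=21 F=17 C=15
Assign: A→slot 1, E→slot 3, D→slot 2, B skipped, F skipped, C→slot 5.
Slots: [1:A] [2:D] [3:E] [5:C]
Profit = 52 + 44 + 48 + 15 = 159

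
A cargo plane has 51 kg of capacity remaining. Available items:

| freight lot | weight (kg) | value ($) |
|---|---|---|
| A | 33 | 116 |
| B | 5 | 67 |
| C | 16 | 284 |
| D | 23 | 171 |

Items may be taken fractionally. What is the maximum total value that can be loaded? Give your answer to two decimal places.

546.61

Greedy by value/weight ratio, highest first.
Order: C (284/16=17.75) > B (67/5=13.40) > D (171/23=7.43) > A (116/33=3.52)
Fill: take C (16 @ 284) → take B (5 @ 67) → take D (23 @ 171) → take 7/33 of A → 24.61; 51/51 used.
Total value = 546.61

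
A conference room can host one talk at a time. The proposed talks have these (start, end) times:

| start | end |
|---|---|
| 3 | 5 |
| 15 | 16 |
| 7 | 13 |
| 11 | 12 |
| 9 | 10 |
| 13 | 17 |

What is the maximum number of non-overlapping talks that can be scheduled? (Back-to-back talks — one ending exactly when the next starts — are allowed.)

4

By end time: (3,5), (9,10), (11,12), (7,13), (15,16), (13,17).
Pick (3,5); next start ≥ 5 → (9,10); next start ≥ 10 → (11,12); next start ≥ 12 → (15,16).
Selected 4 talks.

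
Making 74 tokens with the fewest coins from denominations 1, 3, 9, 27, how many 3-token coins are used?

74 − 2×27→20 − 2×9→2 − 2×1→0
Count of 3: 0

0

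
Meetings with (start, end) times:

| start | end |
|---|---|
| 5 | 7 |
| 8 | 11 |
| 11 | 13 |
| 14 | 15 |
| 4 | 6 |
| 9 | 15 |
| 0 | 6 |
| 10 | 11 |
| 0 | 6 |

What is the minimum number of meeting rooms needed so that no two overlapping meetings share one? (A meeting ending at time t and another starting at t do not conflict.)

4

The answer is the maximum number of intervals overlapping at any instant.
Events (time:±→running): 0:+→1 0:+→2 4:+→3 5:+→4 … peak 4.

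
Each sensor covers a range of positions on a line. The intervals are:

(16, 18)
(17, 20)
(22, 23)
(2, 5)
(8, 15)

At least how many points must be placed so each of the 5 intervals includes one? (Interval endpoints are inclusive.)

Process intervals by earliest right end; each time one isn't hit yet, stab at its right endpoint.
By right end: [2,5]  [8,15]  [16,18]  [17,20]  [22,23]
[2,5] uncovered → point at 5; [8,15] uncovered → point at 15; [16,18] uncovered → point at 18; [22,23] uncovered → point at 23.
Points: 5, 15, 18, 23 (4 total).

4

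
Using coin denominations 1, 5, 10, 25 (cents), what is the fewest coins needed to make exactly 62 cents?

62 − 2×25→12 − 1×10→2 − 2×1→0
Total coins = 2 + 1 + 2 = 5

5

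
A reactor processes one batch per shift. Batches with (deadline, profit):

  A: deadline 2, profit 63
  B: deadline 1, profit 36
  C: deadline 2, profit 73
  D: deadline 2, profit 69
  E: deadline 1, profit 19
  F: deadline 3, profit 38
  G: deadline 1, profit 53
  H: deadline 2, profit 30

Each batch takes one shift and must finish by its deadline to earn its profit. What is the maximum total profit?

Profit order: C=73 D=69 A=63 G=53 F=38 B=36 H=30 E=19
Assign: C→slot 2, D→slot 1, A skipped, G skipped, F→slot 3, B skipped, H skipped, E skipped.
Slots: [1:D] [2:C] [3:F]
Profit = 69 + 73 + 38 = 180

180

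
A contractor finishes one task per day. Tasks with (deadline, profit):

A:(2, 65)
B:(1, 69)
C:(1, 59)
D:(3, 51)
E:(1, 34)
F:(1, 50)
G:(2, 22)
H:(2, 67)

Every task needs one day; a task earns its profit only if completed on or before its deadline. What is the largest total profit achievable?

Sort by profit descending; place each in the latest free slot ≤ its deadline.
Profit order: B=69 H=67 A=65 C=59 D=51 F=50 E=34 G=22
Assign: B→slot 1, H→slot 2, A skipped, C skipped, D→slot 3, F skipped, E skipped, G skipped.
Slots: [1:B] [2:H] [3:D]
Profit = 69 + 67 + 51 = 187

187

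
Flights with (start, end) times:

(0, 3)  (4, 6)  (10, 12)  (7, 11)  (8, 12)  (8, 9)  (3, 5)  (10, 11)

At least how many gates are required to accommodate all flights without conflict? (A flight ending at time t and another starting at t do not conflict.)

Count concurrent intervals with a sweep; the peak is the room count.
starts: [0, 3, 4, 7, 8, 8, 10, 10]
ends:   [3, 5, 6, 9, 11, 11, 12, 12]
s0→1 e3→0 s3→1 s4→2 e5→1 e6→0 s7→1 s8→2 s8→3 e9→2 s10→3 s10→4  — peak 4.

4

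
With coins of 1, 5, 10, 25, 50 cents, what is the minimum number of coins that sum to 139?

8

Greedy: take as many of the largest coin as possible, then repeat with the remainder.
139 = 2×50 + 1×25 + 1×10 + 4×1
Total coins = 2 + 1 + 1 + 4 = 8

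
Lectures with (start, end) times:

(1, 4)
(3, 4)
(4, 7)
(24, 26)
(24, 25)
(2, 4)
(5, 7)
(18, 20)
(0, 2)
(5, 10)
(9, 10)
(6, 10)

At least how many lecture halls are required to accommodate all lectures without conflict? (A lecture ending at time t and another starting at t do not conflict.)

4

The answer is the maximum number of intervals overlapping at any instant.
starts: [0, 1, 2, 3, 4, 5, 5, 6, 9, 18, 24, 24]
ends:   [2, 4, 4, 4, 7, 7, 10, 10, 10, 20, 25, 26]
s0→1 s1→2 e2→1 s2→2 s3→3 e4→2 e4→1 e4→0 s4→1 s5→2 s5→3 s6→4  — peak 4.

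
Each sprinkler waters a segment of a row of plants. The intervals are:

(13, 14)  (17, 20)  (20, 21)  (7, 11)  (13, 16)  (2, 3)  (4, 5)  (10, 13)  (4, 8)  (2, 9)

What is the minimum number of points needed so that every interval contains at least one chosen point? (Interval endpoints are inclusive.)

5

Sort by right endpoint; whenever an interval is uncovered, place a point at its right end.
By right end: [2,3]  [4,5]  [4,8]  [2,9]  [7,11]  [10,13]  [13,14]  [13,16]  [17,20]  [20,21]
[2,3] uncovered → point at 3; [4,5] uncovered → point at 5; [7,11] uncovered → point at 11; [13,14] uncovered → point at 14; [17,20] uncovered → point at 20.
Points: 3, 5, 11, 14, 20 (5 total).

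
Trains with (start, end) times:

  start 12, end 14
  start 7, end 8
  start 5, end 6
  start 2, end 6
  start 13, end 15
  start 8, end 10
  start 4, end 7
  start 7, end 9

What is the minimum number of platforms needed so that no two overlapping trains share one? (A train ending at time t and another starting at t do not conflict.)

3

The answer is the maximum number of intervals overlapping at any instant.
Events (time:±→running): 2:+→1 4:+→2 5:+→3 … peak 3.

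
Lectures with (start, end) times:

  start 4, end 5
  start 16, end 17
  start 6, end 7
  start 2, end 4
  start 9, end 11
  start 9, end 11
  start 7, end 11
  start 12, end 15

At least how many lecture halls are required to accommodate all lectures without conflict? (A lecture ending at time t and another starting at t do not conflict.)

Count concurrent intervals with a sweep; the peak is the room count.
starts: [2, 4, 6, 7, 9, 9, 12, 16]
ends:   [4, 5, 7, 11, 11, 11, 15, 17]
s2→1 e4→0 s4→1 e5→0 s6→1 e7→0 s7→1 s9→2 s9→3  — peak 3.

3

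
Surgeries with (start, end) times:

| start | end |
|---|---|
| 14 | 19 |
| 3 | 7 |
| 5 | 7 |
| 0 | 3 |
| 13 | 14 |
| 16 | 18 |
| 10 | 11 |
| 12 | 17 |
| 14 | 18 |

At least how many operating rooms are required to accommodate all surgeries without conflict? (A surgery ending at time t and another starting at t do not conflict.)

4

Count concurrent intervals with a sweep; the peak is the room count.
Events (time:±→running): 0:+→1 3:-→0 3:+→1 5:+→2 7:-→1 7:-→0 10:+→1 11:-→0 12:+→1 13:+→2 14:-→1 14:+→2 14:+→3 16:+→4 … peak 4.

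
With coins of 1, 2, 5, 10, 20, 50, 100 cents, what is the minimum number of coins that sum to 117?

117 − 1×100→17 − 1×10→7 − 1×5→2 − 1×2→0
Total coins = 1 + 1 + 1 + 1 = 4

4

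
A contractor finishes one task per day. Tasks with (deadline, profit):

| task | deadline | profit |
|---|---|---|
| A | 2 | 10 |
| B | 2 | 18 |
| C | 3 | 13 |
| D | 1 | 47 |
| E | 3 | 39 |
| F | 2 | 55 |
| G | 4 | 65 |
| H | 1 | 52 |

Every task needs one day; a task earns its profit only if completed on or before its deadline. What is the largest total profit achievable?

211

Profit order: G=65 F=55 H=52 D=47 E=39 B=18 C=13 A=10
Assign: G→slot 4, F→slot 2, H→slot 1, D skipped, E→slot 3, B skipped, C skipped, A skipped.
Slots: [1:H] [2:F] [3:E] [4:G]
Profit = 52 + 55 + 39 + 65 = 211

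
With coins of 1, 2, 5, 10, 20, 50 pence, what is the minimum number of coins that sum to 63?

63 = 1×50 + 1×10 + 1×2 + 1×1
Total coins = 1 + 1 + 1 + 1 = 4

4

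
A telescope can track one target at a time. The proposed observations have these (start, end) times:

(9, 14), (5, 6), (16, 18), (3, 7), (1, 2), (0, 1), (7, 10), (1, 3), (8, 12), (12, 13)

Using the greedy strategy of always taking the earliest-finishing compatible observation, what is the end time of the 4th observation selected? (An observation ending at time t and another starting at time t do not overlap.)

10

Sorted by end: (0,1)  (1,2)  (1,3)  (5,6)  (3,7)  (7,10)  (8,12)  (12,13)  (9,14)  (16,18)
take (0,1); take (1,2); take (5,6); skip (3,7); take (7,10); take (12,13); skip (9,14); take (16,18).
Selected: (0,1) (1,2) (5,6) (7,10) (12,13) (16,18)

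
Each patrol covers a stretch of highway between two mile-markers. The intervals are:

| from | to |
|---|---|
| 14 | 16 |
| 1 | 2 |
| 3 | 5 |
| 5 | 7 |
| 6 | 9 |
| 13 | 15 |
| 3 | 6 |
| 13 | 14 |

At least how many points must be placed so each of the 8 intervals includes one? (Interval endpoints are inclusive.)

Process intervals by earliest right end; each time one isn't hit yet, stab at its right endpoint.
By right end: [1,2]  [3,5]  [3,6]  [5,7]  [6,9]  [13,14]  [13,15]  [14,16]
[1,2] uncovered → point at 2; [3,5] uncovered → point at 5; [6,9] uncovered → point at 9; [13,14] uncovered → point at 14.
Points: 2, 5, 9, 14 (4 total).

4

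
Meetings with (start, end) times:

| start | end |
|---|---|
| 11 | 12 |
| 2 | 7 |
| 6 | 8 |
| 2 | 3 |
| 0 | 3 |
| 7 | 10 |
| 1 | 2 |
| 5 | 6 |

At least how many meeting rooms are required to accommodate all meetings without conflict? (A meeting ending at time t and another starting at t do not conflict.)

3

The answer is the maximum number of intervals overlapping at any instant.
starts: [0, 1, 2, 2, 5, 6, 7, 11]
ends:   [2, 3, 3, 6, 7, 8, 10, 12]
s0→1 s1→2 e2→1 s2→2 s2→3  — peak 3.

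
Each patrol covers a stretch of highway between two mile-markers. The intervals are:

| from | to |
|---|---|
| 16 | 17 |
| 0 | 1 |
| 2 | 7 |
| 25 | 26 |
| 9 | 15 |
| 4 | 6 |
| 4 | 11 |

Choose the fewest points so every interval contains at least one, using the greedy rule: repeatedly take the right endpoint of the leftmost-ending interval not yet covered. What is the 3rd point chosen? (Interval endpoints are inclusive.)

15

Sorted: [0,1] [4,6] [2,7] [4,11] [9,15] [16,17] [25,26]
{[0,1]} hit by 1; {[4,6],[2,7],[4,11]} hit by 6; {[9,15]} hit by 15; {[16,17]} hit by 17; {[25,26]} hit by 26.
Points: 1, 6, 15, 17, 26 (5 total).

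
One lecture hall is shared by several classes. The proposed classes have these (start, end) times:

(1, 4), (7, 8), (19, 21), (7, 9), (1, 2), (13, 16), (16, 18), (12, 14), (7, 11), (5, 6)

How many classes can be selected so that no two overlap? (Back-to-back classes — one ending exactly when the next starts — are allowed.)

Order by finish time; keep every interval that doesn't clash with the previous kept one.
Sorted by end: (1,2)  (1,4)  (5,6)  (7,8)  (7,9)  (7,11)  (12,14)  (13,16)  (16,18)  (19,21)
take (1,2); skip (1,4); take (5,6); take (7,8); skip (7,9); take (12,14); skip (13,16); take (16,18); take (19,21).
Selected 6 classes.

6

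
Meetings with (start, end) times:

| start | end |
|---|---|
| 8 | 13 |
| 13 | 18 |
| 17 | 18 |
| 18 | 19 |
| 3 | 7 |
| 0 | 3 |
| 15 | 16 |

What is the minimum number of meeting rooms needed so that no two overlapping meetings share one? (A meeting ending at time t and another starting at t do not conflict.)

starts: [0, 3, 8, 13, 15, 17, 18]
ends:   [3, 7, 13, 16, 18, 18, 19]
s0→1 e3→0 s3→1 e7→0 s8→1 e13→0 s13→1 s15→2  — peak 2.

2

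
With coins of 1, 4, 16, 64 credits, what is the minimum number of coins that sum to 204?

6

204 = 3×64 + 3×4
Total coins = 3 + 3 = 6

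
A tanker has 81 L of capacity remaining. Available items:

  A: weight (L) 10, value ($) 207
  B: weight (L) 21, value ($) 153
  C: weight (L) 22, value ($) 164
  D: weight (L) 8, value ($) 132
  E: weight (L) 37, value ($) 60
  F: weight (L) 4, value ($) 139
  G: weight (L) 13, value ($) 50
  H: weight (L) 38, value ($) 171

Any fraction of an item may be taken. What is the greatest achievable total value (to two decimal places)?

867.00

Order: F (139/4=34.75) > A (207/10=20.70) > D (132/8=16.50) > C (164/22=7.45) > B (153/21=7.29) > H (171/38=4.50) > G (50/13=3.85) > E (60/37=1.62)
Fill: take F (4 @ 139) → take A (10 @ 207) → take D (8 @ 132) → take C (22 @ 164) → take B (21 @ 153) → take 16/38 of H → 72.00; 81/81 used.
Total value = 867.00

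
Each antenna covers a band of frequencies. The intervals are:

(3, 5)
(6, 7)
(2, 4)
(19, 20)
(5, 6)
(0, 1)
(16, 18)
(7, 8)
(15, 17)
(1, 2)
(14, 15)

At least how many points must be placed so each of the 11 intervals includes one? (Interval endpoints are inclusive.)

By right end: [0,1]  [1,2]  [2,4]  [3,5]  [5,6]  [6,7]  [7,8]  [14,15]  [15,17]  [16,18]  [19,20]
[0,1] uncovered → point at 1; [2,4] uncovered → point at 4; [5,6] uncovered → point at 6; [7,8] uncovered → point at 8; [14,15] uncovered → point at 15; [16,18] uncovered → point at 18; [19,20] uncovered → point at 20.
Points: 1, 4, 6, 8, 15, 18, 20 (7 total).

7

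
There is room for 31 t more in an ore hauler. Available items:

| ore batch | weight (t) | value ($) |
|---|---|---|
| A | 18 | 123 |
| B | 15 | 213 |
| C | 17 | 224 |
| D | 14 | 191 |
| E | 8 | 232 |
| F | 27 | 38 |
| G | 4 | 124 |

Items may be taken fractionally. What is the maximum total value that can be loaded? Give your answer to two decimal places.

Ratios (sorted): G 31.00, E 29.00, B 14.20, D 13.64, C 13.18, A 6.83, F 1.41
take G (4 @ 124); take E (8 @ 232); take B (15 @ 213); take 4/14 of D → 54.57. Capacity used 31/31.
Total value = 623.57

623.57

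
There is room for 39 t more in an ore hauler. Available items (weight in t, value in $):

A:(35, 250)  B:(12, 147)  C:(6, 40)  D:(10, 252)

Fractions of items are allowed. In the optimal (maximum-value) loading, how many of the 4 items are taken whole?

2

Sort by value per unit weight and fill in that order.
Ratios (sorted): D 25.20, B 12.25, A 7.14, C 6.67
take D (10 @ 252); take B (12 @ 147); take 17/35 of A → 121.43. Capacity used 39/39.
2 item(s) taken whole; one partial (take 17/35 of A).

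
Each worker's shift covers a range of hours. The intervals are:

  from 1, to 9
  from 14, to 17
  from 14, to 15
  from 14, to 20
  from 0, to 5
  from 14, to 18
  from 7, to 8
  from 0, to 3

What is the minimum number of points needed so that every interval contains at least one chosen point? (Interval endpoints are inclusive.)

3

Sort by right endpoint; whenever an interval is uncovered, place a point at its right end.
By right end: [0,3]  [0,5]  [7,8]  [1,9]  [14,15]  [14,17]  [14,18]  [14,20]
[0,3] uncovered → point at 3; [7,8] uncovered → point at 8; [14,15] uncovered → point at 15.
Points: 3, 8, 15 (3 total).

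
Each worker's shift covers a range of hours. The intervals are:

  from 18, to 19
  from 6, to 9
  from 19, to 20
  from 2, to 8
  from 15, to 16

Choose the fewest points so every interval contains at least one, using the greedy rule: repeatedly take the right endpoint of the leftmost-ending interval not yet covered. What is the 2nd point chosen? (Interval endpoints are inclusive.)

16

Sorted: [2,8] [6,9] [15,16] [18,19] [19,20]
{[2,8],[6,9]} hit by 8; {[15,16]} hit by 16; {[18,19],[19,20]} hit by 19.
Points: 8, 16, 19 (3 total).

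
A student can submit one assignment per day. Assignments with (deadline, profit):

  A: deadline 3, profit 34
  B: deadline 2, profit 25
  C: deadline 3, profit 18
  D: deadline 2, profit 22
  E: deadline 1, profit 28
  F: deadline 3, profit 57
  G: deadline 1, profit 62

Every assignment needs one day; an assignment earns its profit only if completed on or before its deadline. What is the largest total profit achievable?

153

Sort by profit descending; place each in the latest free slot ≤ its deadline.
Profit order: G=62 F=57 A=34 E=28 B=25 D=22 C=18
Assign: G→slot 1, F→slot 3, A→slot 2, E skipped, B skipped, D skipped, C skipped.
Slots: [1:G] [2:A] [3:F]
Profit = 62 + 34 + 57 = 153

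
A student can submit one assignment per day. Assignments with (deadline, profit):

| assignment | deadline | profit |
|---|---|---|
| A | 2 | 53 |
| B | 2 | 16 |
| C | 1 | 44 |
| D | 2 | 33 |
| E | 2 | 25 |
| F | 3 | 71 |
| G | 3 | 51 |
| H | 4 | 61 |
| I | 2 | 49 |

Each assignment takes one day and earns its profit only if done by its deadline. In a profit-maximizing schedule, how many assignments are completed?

4

Profit order: F=71 H=61 A=53 G=51 I=49 C=44 D=33 E=25 B=16
Assign: F→slot 3, H→slot 4, A→slot 2, G→slot 1, I skipped, C skipped, D skipped, E skipped, B skipped.
Slots: [1:G] [2:A] [3:F] [4:H]
4 of 9 scheduled.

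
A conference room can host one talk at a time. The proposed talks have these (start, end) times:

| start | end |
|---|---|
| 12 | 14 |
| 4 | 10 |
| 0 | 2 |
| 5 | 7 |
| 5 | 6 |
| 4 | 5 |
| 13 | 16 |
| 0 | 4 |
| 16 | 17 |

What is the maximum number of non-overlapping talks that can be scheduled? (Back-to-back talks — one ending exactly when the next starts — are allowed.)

5

Sort by end time and greedily take each interval whose start is ≥ the last chosen end.
By end time: (0,2), (0,4), (4,5), (5,6), (5,7), (4,10), (12,14), (13,16), (16,17).
Pick (0,2); next start ≥ 2 → (4,5); next start ≥ 5 → (5,6); next start ≥ 6 → (12,14); next start ≥ 14 → (16,17).
Selected 5 talks.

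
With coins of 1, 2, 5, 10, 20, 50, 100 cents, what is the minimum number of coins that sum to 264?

264 = 2×100 + 1×50 + 1×10 + 2×2
Total coins = 2 + 1 + 1 + 2 = 6

6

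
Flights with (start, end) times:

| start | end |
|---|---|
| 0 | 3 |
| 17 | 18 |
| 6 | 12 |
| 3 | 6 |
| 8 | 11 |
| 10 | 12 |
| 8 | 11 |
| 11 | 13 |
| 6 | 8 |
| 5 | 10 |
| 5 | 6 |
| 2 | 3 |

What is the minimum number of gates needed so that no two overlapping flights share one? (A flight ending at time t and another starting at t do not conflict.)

The answer is the maximum number of intervals overlapping at any instant.
starts: [0, 2, 3, 5, 5, 6, 6, 8, 8, 10, 11, 17]
ends:   [3, 3, 6, 6, 8, 10, 11, 11, 12, 12, 13, 18]
s0→1 s2→2 e3→1 e3→0 s3→1 s5→2 s5→3 e6→2 e6→1 s6→2 s6→3 e8→2 s8→3 s8→4  — peak 4.

4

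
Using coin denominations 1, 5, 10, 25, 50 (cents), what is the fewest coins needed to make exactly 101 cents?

101 = 2×50 + 1×1
Total coins = 2 + 1 = 3

3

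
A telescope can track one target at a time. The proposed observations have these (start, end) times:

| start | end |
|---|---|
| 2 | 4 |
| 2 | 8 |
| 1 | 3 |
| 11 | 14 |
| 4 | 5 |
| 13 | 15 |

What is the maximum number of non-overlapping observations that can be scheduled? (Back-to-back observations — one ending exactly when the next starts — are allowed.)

3

Greedy by earliest finish: after sorting by end time, pick each interval compatible with the last pick.
By end time: (1,3), (2,4), (4,5), (2,8), (11,14), (13,15).
Pick (1,3); next start ≥ 3 → (4,5); next start ≥ 5 → (11,14).
Selected 3 observations.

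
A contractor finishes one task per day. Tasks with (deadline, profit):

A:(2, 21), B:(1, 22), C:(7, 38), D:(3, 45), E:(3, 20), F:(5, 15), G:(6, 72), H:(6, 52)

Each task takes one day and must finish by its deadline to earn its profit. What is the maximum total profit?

Take jobs in profit order; each goes to the latest open slot no later than its deadline.
Profit order: G=72 H=52 D=45 C=38 B=22 A=21 E=20 F=15
Assign: G→slot 6, H→slot 5, D→slot 3, C→slot 7, B→slot 1, A→slot 2, E skipped, F→slot 4.
Slots: [1:B] [2:A] [3:D] [4:F] [5:H] [6:G] [7:C]
Profit = 22 + 21 + 45 + 15 + 52 + 72 + 38 = 265

265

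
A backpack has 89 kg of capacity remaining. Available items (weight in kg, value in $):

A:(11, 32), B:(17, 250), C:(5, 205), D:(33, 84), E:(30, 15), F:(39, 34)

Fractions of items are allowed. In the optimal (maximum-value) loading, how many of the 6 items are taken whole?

Order: C (205/5=41.00) > B (250/17=14.71) > A (32/11=2.91) > D (84/33=2.55) > F (34/39=0.87) > E (15/30=0.50)
Fill: take C (5 @ 205) → take B (17 @ 250) → take A (11 @ 32) → take D (33 @ 84) → take 23/39 of F → 20.05; 89/89 used.
4 item(s) taken whole; one partial (take 23/39 of F).

4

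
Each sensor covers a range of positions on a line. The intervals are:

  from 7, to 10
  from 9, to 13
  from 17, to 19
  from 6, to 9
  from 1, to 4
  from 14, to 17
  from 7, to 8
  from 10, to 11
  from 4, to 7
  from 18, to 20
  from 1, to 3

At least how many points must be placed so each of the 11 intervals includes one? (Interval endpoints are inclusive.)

Sort by right endpoint; whenever an interval is uncovered, place a point at its right end.
By right end: [1,3]  [1,4]  [4,7]  [7,8]  [6,9]  [7,10]  [10,11]  [9,13]  [14,17]  [17,19]  [18,20]
[1,3] uncovered → point at 3; [4,7] uncovered → point at 7; [10,11] uncovered → point at 11; [14,17] uncovered → point at 17; [18,20] uncovered → point at 20.
Points: 3, 7, 11, 17, 20 (5 total).

5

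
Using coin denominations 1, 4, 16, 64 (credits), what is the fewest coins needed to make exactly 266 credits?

8

266 − 4×64→10 − 2×4→2 − 2×1→0
Total coins = 4 + 2 + 2 = 8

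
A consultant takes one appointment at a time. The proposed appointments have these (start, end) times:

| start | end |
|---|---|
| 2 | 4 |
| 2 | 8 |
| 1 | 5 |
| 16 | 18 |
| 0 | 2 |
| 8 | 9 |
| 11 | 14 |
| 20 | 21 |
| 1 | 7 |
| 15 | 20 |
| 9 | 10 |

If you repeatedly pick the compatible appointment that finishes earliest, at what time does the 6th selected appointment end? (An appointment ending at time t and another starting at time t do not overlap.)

Sorted by end: (0,2)  (2,4)  (1,5)  (1,7)  (2,8)  (8,9)  (9,10)  (11,14)  (16,18)  (15,20)  (20,21)
take (0,2); take (2,4); skip (1,7); skip (2,8); take (8,9); take (9,10); take (11,14); take (16,18); skip (15,20); take (20,21).
Selected: (0,2) (2,4) (8,9) (9,10) (11,14) (16,18) (20,21)

18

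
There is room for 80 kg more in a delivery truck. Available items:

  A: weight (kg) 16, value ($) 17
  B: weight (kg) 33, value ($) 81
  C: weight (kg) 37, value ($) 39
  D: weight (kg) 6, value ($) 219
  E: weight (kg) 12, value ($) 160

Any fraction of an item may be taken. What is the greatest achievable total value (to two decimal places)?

Greedy by value/weight ratio, highest first.
Ratios (sorted): D 36.50, E 13.33, B 2.45, A 1.06, C 1.05
take D (6 @ 219); take E (12 @ 160); take B (33 @ 81); take A (16 @ 17); take 13/37 of C → 13.70. Capacity used 80/80.
Total value = 490.70

490.70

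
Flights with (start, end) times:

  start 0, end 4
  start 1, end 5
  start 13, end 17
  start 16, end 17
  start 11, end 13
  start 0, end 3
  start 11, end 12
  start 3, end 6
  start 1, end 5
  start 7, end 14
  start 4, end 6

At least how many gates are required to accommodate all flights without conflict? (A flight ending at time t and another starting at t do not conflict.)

4

Count concurrent intervals with a sweep; the peak is the room count.
starts: [0, 0, 1, 1, 3, 4, 7, 11, 11, 13, 16]
ends:   [3, 4, 5, 5, 6, 6, 12, 13, 14, 17, 17]
s0→1 s0→2 s1→3 s1→4  — peak 4.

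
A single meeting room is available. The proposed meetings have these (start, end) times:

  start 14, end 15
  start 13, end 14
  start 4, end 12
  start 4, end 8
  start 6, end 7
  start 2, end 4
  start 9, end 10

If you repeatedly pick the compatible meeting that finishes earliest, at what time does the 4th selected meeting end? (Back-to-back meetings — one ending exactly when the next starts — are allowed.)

14

Sorted by end: (2,4)  (6,7)  (4,8)  (9,10)  (4,12)  (13,14)  (14,15)
take (2,4); take (6,7); skip (4,8); take (9,10); skip (4,12); take (13,14); take (14,15).
Selected: (2,4) (6,7) (9,10) (13,14) (14,15)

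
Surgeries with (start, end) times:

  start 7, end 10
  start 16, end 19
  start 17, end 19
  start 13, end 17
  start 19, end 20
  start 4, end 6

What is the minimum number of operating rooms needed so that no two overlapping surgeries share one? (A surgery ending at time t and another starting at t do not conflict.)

Count concurrent intervals with a sweep; the peak is the room count.
starts: [4, 7, 13, 16, 17, 19]
ends:   [6, 10, 17, 19, 19, 20]
s4→1 e6→0 s7→1 e10→0 s13→1 s16→2  — peak 2.

2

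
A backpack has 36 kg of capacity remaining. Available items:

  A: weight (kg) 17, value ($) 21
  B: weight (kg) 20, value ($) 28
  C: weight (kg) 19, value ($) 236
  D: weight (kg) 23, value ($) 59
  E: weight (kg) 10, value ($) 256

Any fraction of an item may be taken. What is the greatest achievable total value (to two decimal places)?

Ratios (sorted): E 25.60, C 12.42, D 2.57, B 1.40, A 1.24
take E (10 @ 256); take C (19 @ 236); take 7/23 of D → 17.96. Capacity used 36/36.
Total value = 509.96

509.96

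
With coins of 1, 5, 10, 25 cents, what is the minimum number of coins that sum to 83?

Greedy: take as many of the largest coin as possible, then repeat with the remainder.
83 − 3×25→8 − 1×5→3 − 3×1→0
Total coins = 3 + 1 + 3 = 7

7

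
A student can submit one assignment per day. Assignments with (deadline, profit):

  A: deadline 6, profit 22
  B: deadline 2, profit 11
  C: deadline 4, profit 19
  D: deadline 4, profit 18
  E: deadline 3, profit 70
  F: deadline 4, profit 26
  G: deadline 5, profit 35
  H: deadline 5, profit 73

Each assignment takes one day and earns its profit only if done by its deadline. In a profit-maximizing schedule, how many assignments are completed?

Take jobs in profit order; each goes to the latest open slot no later than its deadline.
Profit order: H=73 E=70 G=35 F=26 A=22 C=19 D=18 B=11
Assign: H→slot 5, E→slot 3, G→slot 4, F→slot 2, A→slot 6, C→slot 1, D skipped, B skipped.
Slots: [1:C] [2:F] [3:E] [4:G] [5:H] [6:A]
6 of 8 scheduled.

6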